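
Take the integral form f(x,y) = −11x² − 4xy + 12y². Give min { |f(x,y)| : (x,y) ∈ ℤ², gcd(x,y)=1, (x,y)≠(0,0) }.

descent: ρ → (12,4,-11)  [lands on river]
river: ρ → (-11,18,5)
river: ρ → (5,22,-3)
river: ρ → (-3,20,12)
closes: descent 1, river 4
min |a| on river = 3

3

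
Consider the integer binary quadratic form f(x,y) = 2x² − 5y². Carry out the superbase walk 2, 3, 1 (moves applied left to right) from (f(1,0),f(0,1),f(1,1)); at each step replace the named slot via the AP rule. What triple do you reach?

start (2,-5,-3) = (f(1,0),f(0,1),f(1,1))
replace slot 2: 2·(2+(-3)) − (-5) = 3 → (2,3,-3)
replace slot 3: 2·(2+3) − (-3) = 13 → (2,3,13)
replace slot 1: 2·(3+13) − 2 = 30 → (30,3,13)

30,3,13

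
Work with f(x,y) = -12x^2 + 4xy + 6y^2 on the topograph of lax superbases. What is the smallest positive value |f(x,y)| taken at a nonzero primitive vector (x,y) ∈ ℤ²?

descent: ρ → (6,8,-10)  [lands on river]
river: ρ → (-10,12,4)
river: ρ → (4,12,-10)
river: ρ → (-10,8,6)
river: ρ → (6,16,-2)
river: ρ → (-2,16,6)
closes: descent 1, river 6
min |a| on river = 2

2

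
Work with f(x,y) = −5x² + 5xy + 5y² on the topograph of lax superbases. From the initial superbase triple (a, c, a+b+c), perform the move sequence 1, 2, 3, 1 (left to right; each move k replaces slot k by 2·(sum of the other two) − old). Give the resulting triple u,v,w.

start (-5,5,5) = (f(1,0),f(0,1),f(1,1))
replace slot 1: 2·(5+5) − (-5) = 25 → (25,5,5)
replace slot 2: 2·(25+5) − 5 = 55 → (25,55,5)
replace slot 3: 2·(25+55) − 5 = 155 → (25,55,155)
replace slot 1: 2·(55+155) − 25 = 395 → (395,55,155)

395,55,155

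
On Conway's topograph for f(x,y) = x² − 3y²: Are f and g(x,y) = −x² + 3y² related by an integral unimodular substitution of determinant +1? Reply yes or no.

D₁ = 12, D₂ = 12
river cycle of f (length 2): (1, 2, -2), (-2, 2, 1)
river cycle of g (length 2): (-1, 2, 2), (2, 2, -1)
cycles differ ⇒ inequivalent

no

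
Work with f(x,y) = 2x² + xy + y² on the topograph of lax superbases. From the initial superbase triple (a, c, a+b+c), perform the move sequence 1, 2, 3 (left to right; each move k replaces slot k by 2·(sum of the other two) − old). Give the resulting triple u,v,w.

start (2,1,4) = (f(1,0),f(0,1),f(1,1))
replace slot 1: 2·(1+4) − 2 = 8 → (8,1,4)
replace slot 2: 2·(8+4) − 1 = 23 → (8,23,4)
replace slot 3: 2·(8+23) − 4 = 58 → (8,23,58)

8,23,58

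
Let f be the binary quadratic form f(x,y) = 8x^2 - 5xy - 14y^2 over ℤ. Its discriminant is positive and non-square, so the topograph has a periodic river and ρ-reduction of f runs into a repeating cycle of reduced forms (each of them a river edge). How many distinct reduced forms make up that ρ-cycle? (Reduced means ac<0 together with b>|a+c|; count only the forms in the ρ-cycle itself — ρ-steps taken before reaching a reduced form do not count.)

D = 473, ⌊√D⌋ = 21
descent: ρ → (-14,5,8)
descent: ρ → (8,11,-11)  [lands on river]
river: ρ → (-11,11,8)
river: ρ → (8,21,-1)
river: ρ → (-1,21,8)
ρ-cycle length = 4 (tail of 2 descent steps not counted)

4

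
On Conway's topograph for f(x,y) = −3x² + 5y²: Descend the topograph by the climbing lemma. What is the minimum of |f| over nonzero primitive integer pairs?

descent: ρ → (5,0,-3)
descent: ρ → (-3,6,2)  [lands on river]
river: ρ → (2,6,-3)
closes: descent 2, river 2
min |a| on river = 2

2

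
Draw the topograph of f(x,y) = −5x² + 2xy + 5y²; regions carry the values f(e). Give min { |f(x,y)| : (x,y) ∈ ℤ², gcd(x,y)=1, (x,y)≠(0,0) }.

river: ρ → (5,8,-2)
river: ρ → (-2,8,5)
river: ρ → (5,2,-5)
river: ρ → (-5,8,2)
river: ρ → (2,8,-5)
river: ρ → (-5,2,5)
closes: descent 0, river 6
min |a| on river = 2

2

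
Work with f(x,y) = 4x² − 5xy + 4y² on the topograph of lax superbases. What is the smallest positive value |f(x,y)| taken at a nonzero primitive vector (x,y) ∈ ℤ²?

translate: b→3 (≡-5 mod 8), so (4,-5,4)→(4,3,3)
flip: (4,3,3)→(3,-3,4)
translate: b→3 (≡-3 mod 6), so (3,-3,4)→(3,3,4)
reduced (well bottom): (3,3,4) with a≤c, −a<b≤a
well minimum = a = 3

3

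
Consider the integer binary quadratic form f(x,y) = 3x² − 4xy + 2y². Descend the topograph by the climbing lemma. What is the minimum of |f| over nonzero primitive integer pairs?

translate: b→2 (≡-4 mod 6), so (3,-4,2)→(3,2,1)
flip: (3,2,1)→(1,-2,3)
translate: b→0 (≡-2 mod 2), so (1,-2,3)→(1,0,2)
reduced (well bottom): (1,0,2) with a≤c, −a<b≤a
well minimum = a = 1

1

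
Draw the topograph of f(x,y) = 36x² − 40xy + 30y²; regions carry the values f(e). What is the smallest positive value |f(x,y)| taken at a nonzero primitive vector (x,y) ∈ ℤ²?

translate: b→32 (≡-40 mod 72), so (36,-40,30)→(36,32,26)
flip: (36,32,26)→(26,-32,36)
translate: b→20 (≡-32 mod 52), so (26,-32,36)→(26,20,30)
reduced (well bottom): (26,20,30) with a≤c, −a<b≤a
well minimum = a = 26

26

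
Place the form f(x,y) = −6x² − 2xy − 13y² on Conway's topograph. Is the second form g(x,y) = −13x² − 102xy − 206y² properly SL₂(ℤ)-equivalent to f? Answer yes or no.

D₁ = -308, D₂ = -308
f is negative-definite; reduce −f:
−f: reduced (well bottom): (6,2,13) with a≤c, −a<b≤a
flip sign back: reduced form of f is (-6,-2,-13)
g is negative-definite; reduce −g:
−g: translate: b→-2 (≡102 mod 26), so (13,102,206)→(13,-2,6)
−g: flip: (13,-2,6)→(6,2,13)
−g: reduced (well bottom): (6,2,13) with a≤c, −a<b≤a
flip sign back: reduced form of g is (-6,-2,-13)
reduced forms (-6, -2, -13) vs (-6, -2, -13) ⇒ equivalent

yes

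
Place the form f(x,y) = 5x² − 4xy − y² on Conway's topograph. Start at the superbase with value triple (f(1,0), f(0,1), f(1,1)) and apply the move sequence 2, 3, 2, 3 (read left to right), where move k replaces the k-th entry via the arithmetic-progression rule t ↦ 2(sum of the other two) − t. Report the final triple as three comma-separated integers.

start (5,-1,0) = (f(1,0),f(0,1),f(1,1))
replace slot 2: 2·(5+0) − (-1) = 11 → (5,11,0)
replace slot 3: 2·(5+11) − 0 = 32 → (5,11,32)
replace slot 2: 2·(5+32) − 11 = 63 → (5,63,32)
replace slot 3: 2·(5+63) − 32 = 104 → (5,63,104)

5,63,104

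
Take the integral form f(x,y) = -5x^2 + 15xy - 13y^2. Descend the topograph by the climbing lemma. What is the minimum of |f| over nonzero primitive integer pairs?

translate: b→5 (≡-15 mod 10), so (5,-15,13)→(5,5,3)
flip: (5,5,3)→(3,-5,5)
translate: b→1 (≡-5 mod 6), so (3,-5,5)→(3,1,3)
reduced (well bottom): (3,1,3) with a≤c, −a<b≤a
well minimum |f| = |-3| = 3 (negative-definite)

3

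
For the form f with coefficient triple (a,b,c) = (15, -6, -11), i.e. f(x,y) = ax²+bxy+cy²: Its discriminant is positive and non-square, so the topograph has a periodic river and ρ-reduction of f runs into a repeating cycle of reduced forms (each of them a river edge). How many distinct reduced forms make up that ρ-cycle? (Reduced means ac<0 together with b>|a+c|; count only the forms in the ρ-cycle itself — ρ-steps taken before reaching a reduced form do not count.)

D = 696, ⌊√D⌋ = 26
descent: ρ → (-11,6,15)  [lands on river]
river: ρ → (15,24,-2)
river: ρ → (-2,24,15)
river: ρ → (15,6,-11)
river: ρ → (-11,16,10)
river: ρ → (10,24,-3)
river: ρ → (-3,24,10)
river: ρ → (10,16,-11)
ρ-cycle length = 8 (tail of 1 descent step not counted)

8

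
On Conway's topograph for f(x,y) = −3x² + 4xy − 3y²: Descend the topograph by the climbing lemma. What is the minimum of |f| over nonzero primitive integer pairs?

translate: b→2 (≡-4 mod 6), so (3,-4,3)→(3,2,2)
flip: (3,2,2)→(2,-2,3)
translate: b→2 (≡-2 mod 4), so (2,-2,3)→(2,2,3)
reduced (well bottom): (2,2,3) with a≤c, −a<b≤a
well minimum |f| = |-2| = 2 (negative-definite)

2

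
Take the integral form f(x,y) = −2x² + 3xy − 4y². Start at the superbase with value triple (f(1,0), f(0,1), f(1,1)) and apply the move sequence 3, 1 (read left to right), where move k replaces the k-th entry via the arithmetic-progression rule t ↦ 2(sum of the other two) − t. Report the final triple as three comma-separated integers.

start (-2,-4,-3) = (f(1,0),f(0,1),f(1,1))
replace slot 3: 2·((-2)+(-4)) − (-3) = -9 → (-2,-4,-9)
replace slot 1: 2·((-4)+(-9)) − (-2) = -24 → (-24,-4,-9)

-24,-4,-9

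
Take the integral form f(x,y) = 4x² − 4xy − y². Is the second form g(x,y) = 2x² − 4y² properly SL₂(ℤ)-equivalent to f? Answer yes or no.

D₁ = 32, D₂ = 32
river cycle of f (length 2): (-1, 4, 4), (4, 4, -1)
river cycle of g (length 2): (2, 4, -2), (-2, 4, 2)
cycles differ ⇒ inequivalent

no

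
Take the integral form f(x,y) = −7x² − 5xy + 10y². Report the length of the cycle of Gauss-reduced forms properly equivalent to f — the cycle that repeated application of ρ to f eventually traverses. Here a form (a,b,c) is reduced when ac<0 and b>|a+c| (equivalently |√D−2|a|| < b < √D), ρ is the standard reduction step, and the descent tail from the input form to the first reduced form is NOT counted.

D = 305, ⌊√D⌋ = 17
descent: ρ → (10,5,-7)  [lands on river]
river: ρ → (-7,9,8)
river: ρ → (8,7,-8)
river: ρ → (-8,9,7)
river: ρ → (7,5,-10)
river: ρ → (-10,15,2)
river: ρ → (2,17,-2)
river: ρ → (-2,15,10)
ρ-cycle length = 8 (tail of 1 descent step not counted)

8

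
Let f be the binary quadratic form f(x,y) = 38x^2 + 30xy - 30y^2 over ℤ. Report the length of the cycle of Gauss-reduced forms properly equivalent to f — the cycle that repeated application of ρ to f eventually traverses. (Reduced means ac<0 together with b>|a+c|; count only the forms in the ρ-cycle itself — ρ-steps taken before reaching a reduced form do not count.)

D = 5460, ⌊√D⌋ = 73
river: ρ → (-30,30,38)
river: ρ → (38,46,-22)
river: ρ → (-22,42,42)
river: ρ → (42,42,-22)
river: ρ → (-22,46,38)
river: ρ → (38,30,-30)
ρ-cycle length = 6 (tail of 0 descent steps not counted)

6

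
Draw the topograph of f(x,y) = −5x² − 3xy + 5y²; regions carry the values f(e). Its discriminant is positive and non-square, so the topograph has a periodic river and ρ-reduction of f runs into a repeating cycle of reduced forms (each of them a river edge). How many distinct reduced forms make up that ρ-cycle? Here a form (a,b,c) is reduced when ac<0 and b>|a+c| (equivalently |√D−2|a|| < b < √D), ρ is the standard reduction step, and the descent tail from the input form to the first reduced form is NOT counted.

D = 109, ⌊√D⌋ = 10
descent: ρ → (5,3,-5)  [lands on river]
river: ρ → (-5,7,3)
river: ρ → (3,5,-7)
river: ρ → (-7,9,1)
river: ρ → (1,9,-7)
river: ρ → (-7,5,3)
river: ρ → (3,7,-5)
river: ρ → (-5,3,5)
river: ρ → (5,7,-3)
river: ρ → (-3,5,7)
river: ρ → (7,9,-1)
river: ρ → (-1,9,7)
river: ρ → (7,5,-3)
river: ρ → (-3,7,5)
ρ-cycle length = 14 (tail of 1 descent step not counted)

14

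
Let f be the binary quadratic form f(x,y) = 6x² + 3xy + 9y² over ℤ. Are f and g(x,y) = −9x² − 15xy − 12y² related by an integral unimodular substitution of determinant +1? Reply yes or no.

D₁ = -207, D₂ = -207
f: reduced (well bottom): (6,3,9) with a≤c, −a<b≤a
g is negative-definite; reduce −g:
−g: translate: b→-3 (≡15 mod 18), so (9,15,12)→(9,-3,6)
−g: flip: (9,-3,6)→(6,3,9)
−g: reduced (well bottom): (6,3,9) with a≤c, −a<b≤a
flip sign back: reduced form of g is (-6,-3,-9)
reduced forms (6, 3, 9) vs (-6, -3, -9) ⇒ inequivalent

no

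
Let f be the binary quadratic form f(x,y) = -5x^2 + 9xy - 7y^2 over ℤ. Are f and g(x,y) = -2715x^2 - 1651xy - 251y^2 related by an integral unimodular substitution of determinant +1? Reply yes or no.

D₁ = -59, D₂ = -59
f is negative-definite; reduce −f:
−f: translate: b→1 (≡-9 mod 10), so (5,-9,7)→(5,1,3)
−f: flip: (5,1,3)→(3,-1,5)
−f: reduced (well bottom): (3,-1,5) with a≤c, −a<b≤a
flip sign back: reduced form of f is (-3,1,-5)
g is negative-definite; reduce −g:
−g: flip: (2715,1651,251)→(251,-1651,2715)
−g: translate: b→-145 (≡-1651 mod 502), so (251,-1651,2715)→(251,-145,21)
−g: flip: (251,-145,21)→(21,145,251)
−g: translate: b→19 (≡145 mod 42), so (21,145,251)→(21,19,5)
−g: flip: (21,19,5)→(5,-19,21)
−g: translate: b→1 (≡-19 mod 10), so (5,-19,21)→(5,1,3)
−g: flip: (5,1,3)→(3,-1,5)
−g: reduced (well bottom): (3,-1,5) with a≤c, −a<b≤a
flip sign back: reduced form of g is (-3,1,-5)
reduced forms (-3, 1, -5) vs (-3, 1, -5) ⇒ equivalent

yes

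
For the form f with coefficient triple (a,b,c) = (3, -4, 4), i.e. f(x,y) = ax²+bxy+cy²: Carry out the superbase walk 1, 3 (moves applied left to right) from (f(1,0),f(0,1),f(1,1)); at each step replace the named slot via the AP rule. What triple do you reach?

start (3,4,3) = (f(1,0),f(0,1),f(1,1))
replace slot 1: 2·(4+3) − 3 = 11 → (11,4,3)
replace slot 3: 2·(11+4) − 3 = 27 → (11,4,27)

11,4,27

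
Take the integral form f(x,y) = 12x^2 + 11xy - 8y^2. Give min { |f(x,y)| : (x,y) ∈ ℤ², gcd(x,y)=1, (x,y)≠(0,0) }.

river: ρ → (-8,21,2)
river: ρ → (2,19,-18)
river: ρ → (-18,17,3)
river: ρ → (3,19,-12)
river: ρ → (-12,5,10)
river: ρ → (10,15,-7)
river: ρ → (-7,13,12)
river: ρ → (12,11,-8)
closes: descent 0, river 8
min |a| on river = 2

2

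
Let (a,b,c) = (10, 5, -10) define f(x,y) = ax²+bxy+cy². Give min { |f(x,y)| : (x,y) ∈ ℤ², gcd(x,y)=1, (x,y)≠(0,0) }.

river: ρ → (-10,15,5)
river: ρ → (5,15,-10)
river: ρ → (-10,5,10)
river: ρ → (10,15,-5)
river: ρ → (-5,15,10)
river: ρ → (10,5,-10)
closes: descent 0, river 6
min |a| on river = 5

5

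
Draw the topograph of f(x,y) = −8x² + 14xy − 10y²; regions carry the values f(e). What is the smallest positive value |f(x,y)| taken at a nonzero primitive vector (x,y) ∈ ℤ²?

translate: b→2 (≡-14 mod 16), so (8,-14,10)→(8,2,4)
flip: (8,2,4)→(4,-2,8)
reduced (well bottom): (4,-2,8) with a≤c, −a<b≤a
well minimum |f| = |-4| = 4 (negative-definite)

4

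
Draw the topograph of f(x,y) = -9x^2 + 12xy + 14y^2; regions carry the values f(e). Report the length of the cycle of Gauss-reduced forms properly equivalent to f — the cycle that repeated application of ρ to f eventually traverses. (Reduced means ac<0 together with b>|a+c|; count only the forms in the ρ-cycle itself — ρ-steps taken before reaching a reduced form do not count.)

D = 648, ⌊√D⌋ = 25
river: ρ → (14,16,-7)
river: ρ → (-7,12,18)
river: ρ → (18,24,-1)
river: ρ → (-1,24,18)
river: ρ → (18,12,-7)
river: ρ → (-7,16,14)
river: ρ → (14,12,-9)
river: ρ → (-9,24,2)
river: ρ → (2,24,-9)
river: ρ → (-9,12,14)
ρ-cycle length = 10 (tail of 0 descent steps not counted)

10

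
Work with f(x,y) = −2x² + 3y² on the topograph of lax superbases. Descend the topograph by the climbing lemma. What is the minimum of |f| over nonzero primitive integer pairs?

descent: ρ → (3,0,-2)
descent: ρ → (-2,4,1)  [lands on river]
river: ρ → (1,4,-2)
closes: descent 2, river 2
min |a| on river = 1

1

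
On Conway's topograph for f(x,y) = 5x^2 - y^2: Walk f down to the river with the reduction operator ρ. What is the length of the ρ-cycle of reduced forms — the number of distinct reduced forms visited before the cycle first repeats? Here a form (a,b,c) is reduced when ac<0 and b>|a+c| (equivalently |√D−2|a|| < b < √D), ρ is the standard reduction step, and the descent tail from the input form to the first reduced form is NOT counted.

D = 20, ⌊√D⌋ = 4
descent: ρ → (-1,4,1)  [lands on river]
river: ρ → (1,4,-1)
ρ-cycle length = 2 (tail of 1 descent step not counted)

2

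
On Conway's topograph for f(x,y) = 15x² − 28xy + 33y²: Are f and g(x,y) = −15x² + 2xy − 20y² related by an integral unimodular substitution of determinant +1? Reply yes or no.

D₁ = -1196, D₂ = -1196
f: translate: b→2 (≡-28 mod 30), so (15,-28,33)→(15,2,20)
f: reduced (well bottom): (15,2,20) with a≤c, −a<b≤a
g is negative-definite; reduce −g:
−g: reduced (well bottom): (15,-2,20) with a≤c, −a<b≤a
flip sign back: reduced form of g is (-15,2,-20)
reduced forms (15, 2, 20) vs (-15, 2, -20) ⇒ inequivalent

no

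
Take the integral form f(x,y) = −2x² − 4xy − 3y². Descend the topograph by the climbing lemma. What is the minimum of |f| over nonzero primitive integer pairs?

translate: b→0 (≡4 mod 4), so (2,4,3)→(2,0,1)
flip: (2,0,1)→(1,0,2)
reduced (well bottom): (1,0,2) with a≤c, −a<b≤a
well minimum |f| = |-1| = 1 (negative-definite)

1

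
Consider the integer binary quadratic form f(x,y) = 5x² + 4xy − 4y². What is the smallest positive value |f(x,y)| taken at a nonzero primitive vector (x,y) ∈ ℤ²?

river: ρ → (-4,4,5)
river: ρ → (5,6,-3)
river: ρ → (-3,6,5)
river: ρ → (5,4,-4)
closes: descent 0, river 4
min |a| on river = 3

3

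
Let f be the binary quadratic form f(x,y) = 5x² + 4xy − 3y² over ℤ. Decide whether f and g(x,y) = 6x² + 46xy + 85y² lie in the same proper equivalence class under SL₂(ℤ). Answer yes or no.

D₁ = 76, D₂ = 76
river cycle of f (length 6): (-3, 8, 1), (1, 8, -3), (-3, 4, 5), (5, 6, -2), (-2, 6, 5), (5, 4, -3)
river cycle of g (length 6): (-3, 8, 1), (1, 8, -3), (-3, 4, 5), (5, 6, -2), (-2, 6, 5), (5, 4, -3)
cycles coincide ⇒ equivalent

yes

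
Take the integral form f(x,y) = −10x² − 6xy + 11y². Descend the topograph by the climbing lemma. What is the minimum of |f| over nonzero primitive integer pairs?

descent: ρ → (11,6,-10)  [lands on river]
river: ρ → (-10,14,7)
river: ρ → (7,14,-10)
river: ρ → (-10,6,11)
river: ρ → (11,16,-5)
river: ρ → (-5,14,14)
river: ρ → (14,14,-5)
river: ρ → (-5,16,11)
closes: descent 1, river 8
min |a| on river = 5

5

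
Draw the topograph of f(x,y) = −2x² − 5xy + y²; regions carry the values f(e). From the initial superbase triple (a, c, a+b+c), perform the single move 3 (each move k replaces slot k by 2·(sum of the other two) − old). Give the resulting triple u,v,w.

start (-2,1,-6) = (f(1,0),f(0,1),f(1,1))
replace slot 3: 2·((-2)+1) − (-6) = 4 → (-2,1,4)

-2,1,4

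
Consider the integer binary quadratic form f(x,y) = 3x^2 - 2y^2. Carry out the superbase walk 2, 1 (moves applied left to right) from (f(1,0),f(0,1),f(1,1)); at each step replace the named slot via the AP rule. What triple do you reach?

start (3,-2,1) = (f(1,0),f(0,1),f(1,1))
replace slot 2: 2·(3+1) − (-2) = 10 → (3,10,1)
replace slot 1: 2·(10+1) − 3 = 19 → (19,10,1)

19,10,1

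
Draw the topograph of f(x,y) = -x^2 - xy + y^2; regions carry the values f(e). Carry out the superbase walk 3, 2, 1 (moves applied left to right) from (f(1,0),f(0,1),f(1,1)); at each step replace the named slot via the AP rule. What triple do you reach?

start (-1,1,-1) = (f(1,0),f(0,1),f(1,1))
replace slot 3: 2·((-1)+1) − (-1) = 1 → (-1,1,1)
replace slot 2: 2·((-1)+1) − 1 = -1 → (-1,-1,1)
replace slot 1: 2·((-1)+1) − (-1) = 1 → (1,-1,1)

1,-1,1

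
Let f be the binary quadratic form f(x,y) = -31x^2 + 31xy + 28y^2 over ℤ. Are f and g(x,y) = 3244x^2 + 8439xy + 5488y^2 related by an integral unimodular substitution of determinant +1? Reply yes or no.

D₁ = 4433, D₂ = 4433
river cycle of f (length 28): (28, 25, -34), (-34, 43, 19), (19, 33, -44), (-44, 55, 8), (8, 57, -37), (-37, 17, 28), (28, 39, -26), (-26, 65, 2), (2, 63, -58), (-58, 53, 7), … (18 more)
river cycle of g (length 28): (28, 25, -34), (-34, 43, 19), (19, 33, -44), (-44, 55, 8), (8, 57, -37), (-37, 17, 28), (28, 39, -26), (-26, 65, 2), (2, 63, -58), (-58, 53, 7), … (18 more)
cycles coincide ⇒ equivalent

yes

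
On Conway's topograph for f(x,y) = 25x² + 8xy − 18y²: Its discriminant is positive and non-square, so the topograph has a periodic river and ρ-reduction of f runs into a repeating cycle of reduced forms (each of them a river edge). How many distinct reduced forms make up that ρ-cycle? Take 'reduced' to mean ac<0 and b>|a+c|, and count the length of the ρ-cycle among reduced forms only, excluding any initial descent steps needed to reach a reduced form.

D = 1864, ⌊√D⌋ = 43
river: ρ → (-18,28,15)
river: ρ → (15,32,-14)
river: ρ → (-14,24,23)
river: ρ → (23,22,-15)
river: ρ → (-15,38,7)
river: ρ → (7,32,-30)
river: ρ → (-30,28,9)
river: ρ → (9,26,-33)
river: ρ → (-33,40,2)
river: ρ → (2,40,-33)
river: ρ → (-33,26,9)
river: ρ → (9,28,-30)
river: ρ → (-30,32,7)
river: ρ → (7,38,-15)
river: ρ → (-15,22,23)
river: ρ → (23,24,-14)
river: ρ → (-14,32,15)
river: ρ → (15,28,-18)
river: ρ → (-18,8,25)
river: ρ → (25,42,-1)
river: ρ → (-1,42,25)
river: ρ → (25,8,-18)
ρ-cycle length = 22 (tail of 0 descent steps not counted)

22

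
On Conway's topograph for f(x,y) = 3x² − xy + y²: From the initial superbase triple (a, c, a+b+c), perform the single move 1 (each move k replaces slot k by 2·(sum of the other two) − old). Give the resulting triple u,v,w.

start (3,1,3) = (f(1,0),f(0,1),f(1,1))
replace slot 1: 2·(1+3) − 3 = 5 → (5,1,3)

5,1,3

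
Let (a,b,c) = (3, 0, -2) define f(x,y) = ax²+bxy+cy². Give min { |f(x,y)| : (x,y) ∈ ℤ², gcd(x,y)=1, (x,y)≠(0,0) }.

descent: ρ → (-2,4,1)  [lands on river]
river: ρ → (1,4,-2)
closes: descent 1, river 2
min |a| on river = 1

1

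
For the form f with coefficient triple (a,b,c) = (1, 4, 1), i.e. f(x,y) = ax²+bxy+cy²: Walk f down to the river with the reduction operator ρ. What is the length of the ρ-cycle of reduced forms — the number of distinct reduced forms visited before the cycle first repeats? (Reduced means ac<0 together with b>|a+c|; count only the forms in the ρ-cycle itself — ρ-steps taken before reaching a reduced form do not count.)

D = 12, ⌊√D⌋ = 3
descent: ρ → (1,2,-2)  [lands on river]
river: ρ → (-2,2,1)
ρ-cycle length = 2 (tail of 1 descent step not counted)

2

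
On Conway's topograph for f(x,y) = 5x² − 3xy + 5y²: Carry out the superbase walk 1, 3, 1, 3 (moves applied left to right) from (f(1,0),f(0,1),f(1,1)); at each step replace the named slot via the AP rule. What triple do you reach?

start (5,5,7) = (f(1,0),f(0,1),f(1,1))
replace slot 1: 2·(5+7) − 5 = 19 → (19,5,7)
replace slot 3: 2·(19+5) − 7 = 41 → (19,5,41)
replace slot 1: 2·(5+41) − 19 = 73 → (73,5,41)
replace slot 3: 2·(73+5) − 41 = 115 → (73,5,115)

73,5,115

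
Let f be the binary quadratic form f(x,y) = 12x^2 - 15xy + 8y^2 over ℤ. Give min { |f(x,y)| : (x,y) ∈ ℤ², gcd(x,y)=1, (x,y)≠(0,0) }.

translate: b→9 (≡-15 mod 24), so (12,-15,8)→(12,9,5)
flip: (12,9,5)→(5,-9,12)
translate: b→1 (≡-9 mod 10), so (5,-9,12)→(5,1,8)
reduced (well bottom): (5,1,8) with a≤c, −a<b≤a
well minimum = a = 5

5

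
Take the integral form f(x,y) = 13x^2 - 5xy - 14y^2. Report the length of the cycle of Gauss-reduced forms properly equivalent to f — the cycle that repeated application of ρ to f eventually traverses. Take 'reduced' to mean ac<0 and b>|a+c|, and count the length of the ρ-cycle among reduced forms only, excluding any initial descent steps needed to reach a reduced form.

D = 753, ⌊√D⌋ = 27
descent: ρ → (-14,5,13)  [lands on river]
river: ρ → (13,21,-6)
river: ρ → (-6,27,1)
river: ρ → (1,27,-6)
river: ρ → (-6,21,13)
river: ρ → (13,5,-14)
river: ρ → (-14,23,4)
river: ρ → (4,25,-8)
river: ρ → (-8,23,7)
river: ρ → (7,19,-14)
river: ρ → (-14,9,12)
river: ρ → (12,15,-11)
river: ρ → (-11,7,16)
river: ρ → (16,25,-2)
river: ρ → (-2,27,3)
river: ρ → (3,27,-2)
river: ρ → (-2,25,16)
river: ρ → (16,7,-11)
river: ρ → (-11,15,12)
river: ρ → (12,9,-14)
river: ρ → (-14,19,7)
river: ρ → (7,23,-8)
river: ρ → (-8,25,4)
river: ρ → (4,23,-14)
ρ-cycle length = 24 (tail of 1 descent step not counted)

24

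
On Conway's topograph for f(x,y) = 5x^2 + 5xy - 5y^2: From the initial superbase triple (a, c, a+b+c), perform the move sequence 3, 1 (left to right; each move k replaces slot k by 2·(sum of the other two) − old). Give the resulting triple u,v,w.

start (5,-5,5) = (f(1,0),f(0,1),f(1,1))
replace slot 3: 2·(5+(-5)) − 5 = -5 → (5,-5,-5)
replace slot 1: 2·((-5)+(-5)) − 5 = -25 → (-25,-5,-5)

-25,-5,-5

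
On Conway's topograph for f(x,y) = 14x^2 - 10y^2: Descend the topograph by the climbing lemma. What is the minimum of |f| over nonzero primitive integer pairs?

descent: ρ → (-10,20,4)  [lands on river]
river: ρ → (4,20,-10)
closes: descent 1, river 2
min |a| on river = 4

4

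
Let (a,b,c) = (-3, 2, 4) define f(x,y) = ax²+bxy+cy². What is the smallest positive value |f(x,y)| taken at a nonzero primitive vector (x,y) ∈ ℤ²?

river: ρ → (4,6,-1)
river: ρ → (-1,6,4)
river: ρ → (4,2,-3)
river: ρ → (-3,4,3)
river: ρ → (3,2,-4)
river: ρ → (-4,6,1)
river: ρ → (1,6,-4)
river: ρ → (-4,2,3)
river: ρ → (3,4,-3)
river: ρ → (-3,2,4)
closes: descent 0, river 10
min |a| on river = 1

1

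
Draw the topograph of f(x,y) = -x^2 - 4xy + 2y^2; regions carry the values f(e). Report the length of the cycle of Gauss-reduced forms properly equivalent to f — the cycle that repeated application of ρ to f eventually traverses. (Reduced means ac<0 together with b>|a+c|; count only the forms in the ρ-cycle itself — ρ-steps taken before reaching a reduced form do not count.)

D = 24, ⌊√D⌋ = 4
descent: ρ → (2,4,-1)  [lands on river]
river: ρ → (-1,4,2)
ρ-cycle length = 2 (tail of 1 descent step not counted)

2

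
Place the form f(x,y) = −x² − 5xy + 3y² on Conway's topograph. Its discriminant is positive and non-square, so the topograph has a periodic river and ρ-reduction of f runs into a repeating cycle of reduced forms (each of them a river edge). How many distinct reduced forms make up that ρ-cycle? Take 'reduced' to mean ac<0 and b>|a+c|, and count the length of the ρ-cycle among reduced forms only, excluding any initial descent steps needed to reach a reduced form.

D = 37, ⌊√D⌋ = 6
descent: ρ → (3,5,-1)  [lands on river]
river: ρ → (-1,5,3)
river: ρ → (3,1,-3)
river: ρ → (-3,5,1)
river: ρ → (1,5,-3)
river: ρ → (-3,1,3)
ρ-cycle length = 6 (tail of 1 descent step not counted)

6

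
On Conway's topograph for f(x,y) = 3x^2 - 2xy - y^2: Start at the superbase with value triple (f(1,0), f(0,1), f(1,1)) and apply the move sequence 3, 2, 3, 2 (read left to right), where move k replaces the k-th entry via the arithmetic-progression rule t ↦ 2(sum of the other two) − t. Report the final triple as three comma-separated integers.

start (3,-1,0) = (f(1,0),f(0,1),f(1,1))
replace slot 3: 2·(3+(-1)) − 0 = 4 → (3,-1,4)
replace slot 2: 2·(3+4) − (-1) = 15 → (3,15,4)
replace slot 3: 2·(3+15) − 4 = 32 → (3,15,32)
replace slot 2: 2·(3+32) − 15 = 55 → (3,55,32)

3,55,32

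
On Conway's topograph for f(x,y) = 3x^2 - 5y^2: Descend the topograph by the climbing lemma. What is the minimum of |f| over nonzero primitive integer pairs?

descent: ρ → (-5,0,3)
descent: ρ → (3,6,-2)  [lands on river]
river: ρ → (-2,6,3)
closes: descent 2, river 2
min |a| on river = 2

2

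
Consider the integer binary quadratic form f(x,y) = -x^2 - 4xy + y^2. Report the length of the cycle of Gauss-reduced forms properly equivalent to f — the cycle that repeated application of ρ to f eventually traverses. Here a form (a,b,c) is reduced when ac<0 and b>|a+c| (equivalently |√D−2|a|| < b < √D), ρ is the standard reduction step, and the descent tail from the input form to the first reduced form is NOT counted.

D = 20, ⌊√D⌋ = 4
descent: ρ → (1,4,-1)  [lands on river]
river: ρ → (-1,4,1)
ρ-cycle length = 2 (tail of 1 descent step not counted)

2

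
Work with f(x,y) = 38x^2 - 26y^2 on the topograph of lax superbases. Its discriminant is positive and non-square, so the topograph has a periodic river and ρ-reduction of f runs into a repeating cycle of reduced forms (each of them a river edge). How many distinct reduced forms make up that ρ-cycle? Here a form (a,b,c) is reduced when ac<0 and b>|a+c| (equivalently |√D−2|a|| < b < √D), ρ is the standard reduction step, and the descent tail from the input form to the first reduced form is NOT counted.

D = 3952, ⌊√D⌋ = 62
descent: ρ → (-26,52,12)  [lands on river]
river: ρ → (12,44,-42)
river: ρ → (-42,40,14)
river: ρ → (14,44,-36)
river: ρ → (-36,28,22)
river: ρ → (22,60,-4)
river: ρ → (-4,60,22)
river: ρ → (22,28,-36)
river: ρ → (-36,44,14)
river: ρ → (14,40,-42)
river: ρ → (-42,44,12)
river: ρ → (12,52,-26)
ρ-cycle length = 12 (tail of 1 descent step not counted)

12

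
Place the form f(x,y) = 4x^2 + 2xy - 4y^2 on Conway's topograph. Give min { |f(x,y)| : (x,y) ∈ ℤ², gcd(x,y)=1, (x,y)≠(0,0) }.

river: ρ → (-4,6,2)
river: ρ → (2,6,-4)
river: ρ → (-4,2,4)
river: ρ → (4,6,-2)
river: ρ → (-2,6,4)
river: ρ → (4,2,-4)
closes: descent 0, river 6
min |a| on river = 2

2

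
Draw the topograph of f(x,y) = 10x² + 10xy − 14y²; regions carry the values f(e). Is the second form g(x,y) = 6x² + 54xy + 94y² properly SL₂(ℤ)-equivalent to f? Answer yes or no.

D₁ = 660, D₂ = 660
river cycle of f (length 4): (-14, 18, 6), (6, 18, -14), (-14, 10, 10), (10, 10, -14)
river cycle of g (length 4): (6, 18, -14), (-14, 10, 10), (10, 10, -14), (-14, 18, 6)
cycles coincide ⇒ equivalent

yes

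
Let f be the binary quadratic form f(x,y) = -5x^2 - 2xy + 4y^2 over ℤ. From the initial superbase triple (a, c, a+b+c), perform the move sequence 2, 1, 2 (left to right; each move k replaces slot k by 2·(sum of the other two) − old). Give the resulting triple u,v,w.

start (-5,4,-3) = (f(1,0),f(0,1),f(1,1))
replace slot 2: 2·((-5)+(-3)) − 4 = -20 → (-5,-20,-3)
replace slot 1: 2·((-20)+(-3)) − (-5) = -41 → (-41,-20,-3)
replace slot 2: 2·((-41)+(-3)) − (-20) = -68 → (-41,-68,-3)

-41,-68,-3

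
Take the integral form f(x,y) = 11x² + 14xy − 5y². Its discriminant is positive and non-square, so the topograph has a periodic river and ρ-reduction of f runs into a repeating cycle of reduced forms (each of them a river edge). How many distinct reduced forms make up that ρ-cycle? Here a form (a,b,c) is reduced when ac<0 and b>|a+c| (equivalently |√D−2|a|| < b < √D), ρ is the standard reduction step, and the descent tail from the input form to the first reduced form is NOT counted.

D = 416, ⌊√D⌋ = 20
river: ρ → (-5,16,8)
river: ρ → (8,16,-5)
river: ρ → (-5,14,11)
river: ρ → (11,8,-8)
river: ρ → (-8,8,11)
river: ρ → (11,14,-5)
ρ-cycle length = 6 (tail of 0 descent steps not counted)

6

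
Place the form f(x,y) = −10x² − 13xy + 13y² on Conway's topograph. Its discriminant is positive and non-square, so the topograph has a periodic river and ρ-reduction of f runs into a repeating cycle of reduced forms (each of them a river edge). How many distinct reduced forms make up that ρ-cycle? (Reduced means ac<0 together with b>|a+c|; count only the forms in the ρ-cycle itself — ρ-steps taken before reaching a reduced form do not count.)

D = 689, ⌊√D⌋ = 26
descent: ρ → (13,13,-10)  [lands on river]
river: ρ → (-10,7,16)
river: ρ → (16,25,-1)
river: ρ → (-1,25,16)
river: ρ → (16,7,-10)
river: ρ → (-10,13,13)
ρ-cycle length = 6 (tail of 1 descent step not counted)

6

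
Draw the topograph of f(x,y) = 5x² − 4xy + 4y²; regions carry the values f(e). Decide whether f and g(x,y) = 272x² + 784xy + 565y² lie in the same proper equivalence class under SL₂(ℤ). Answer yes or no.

D₁ = -64, D₂ = -64
f: flip: (5,-4,4)→(4,4,5)
f: reduced (well bottom): (4,4,5) with a≤c, −a<b≤a
g: translate: b→240 (≡784 mod 544), so (272,784,565)→(272,240,53)
g: flip: (272,240,53)→(53,-240,272)
g: translate: b→-28 (≡-240 mod 106), so (53,-240,272)→(53,-28,4)
g: flip: (53,-28,4)→(4,28,53)
g: translate: b→4 (≡28 mod 8), so (4,28,53)→(4,4,5)
g: reduced (well bottom): (4,4,5) with a≤c, −a<b≤a
reduced forms (4, 4, 5) vs (4, 4, 5) ⇒ equivalent

yes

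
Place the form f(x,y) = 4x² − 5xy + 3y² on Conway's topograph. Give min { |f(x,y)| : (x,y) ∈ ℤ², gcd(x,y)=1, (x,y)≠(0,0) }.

translate: b→3 (≡-5 mod 8), so (4,-5,3)→(4,3,2)
flip: (4,3,2)→(2,-3,4)
translate: b→1 (≡-3 mod 4), so (2,-3,4)→(2,1,3)
reduced (well bottom): (2,1,3) with a≤c, −a<b≤a
well minimum = a = 2

2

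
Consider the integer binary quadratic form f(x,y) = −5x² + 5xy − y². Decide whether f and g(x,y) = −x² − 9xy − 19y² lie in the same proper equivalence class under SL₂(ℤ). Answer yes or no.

D₁ = 5, D₂ = 5
river cycle of f (length 2): (-1, 1, 1), (1, 1, -1)
river cycle of g (length 2): (-1, 1, 1), (1, 1, -1)
cycles coincide ⇒ equivalent

yes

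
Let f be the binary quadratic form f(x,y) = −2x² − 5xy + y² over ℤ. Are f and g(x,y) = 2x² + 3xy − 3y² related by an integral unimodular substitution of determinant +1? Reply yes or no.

D₁ = 33, D₂ = 33
river cycle of f (length 4): (1, 5, -2), (-2, 3, 3), (3, 3, -2), (-2, 5, 1)
river cycle of g (length 4): (-3, 3, 2), (2, 5, -1), (-1, 5, 2), (2, 3, -3)
cycles differ ⇒ inequivalent

no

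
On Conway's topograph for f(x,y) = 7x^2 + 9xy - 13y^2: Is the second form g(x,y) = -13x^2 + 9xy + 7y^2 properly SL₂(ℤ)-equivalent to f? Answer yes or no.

D₁ = 445, D₂ = 445
river cycle of f (length 6): (-13, 17, 3), (3, 19, -7), (-7, 9, 13), (13, 17, -3), (-3, 19, 7), (7, 9, -13)
river cycle of g (length 6): (7, 19, -3), (-3, 17, 13), (13, 9, -7), (-7, 19, 3), (3, 17, -13), (-13, 9, 7)
cycles differ ⇒ inequivalent

no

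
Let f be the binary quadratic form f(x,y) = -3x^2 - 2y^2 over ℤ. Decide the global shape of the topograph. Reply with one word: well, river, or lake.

D = b²−4ac = 0² − 4·(-3)·(-2) = -24
D < 0 ⇒ definite ⇒ every region one sign ⇒ single well

well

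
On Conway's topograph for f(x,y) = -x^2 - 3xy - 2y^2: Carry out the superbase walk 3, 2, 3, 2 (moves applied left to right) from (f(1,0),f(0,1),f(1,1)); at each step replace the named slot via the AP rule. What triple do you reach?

start (-1,-2,-6) = (f(1,0),f(0,1),f(1,1))
replace slot 3: 2·((-1)+(-2)) − (-6) = 0 → (-1,-2,0)
replace slot 2: 2·((-1)+0) − (-2) = 0 → (-1,0,0)
replace slot 3: 2·((-1)+0) − 0 = -2 → (-1,0,-2)
replace slot 2: 2·((-1)+(-2)) − 0 = -6 → (-1,-6,-2)

-1,-6,-2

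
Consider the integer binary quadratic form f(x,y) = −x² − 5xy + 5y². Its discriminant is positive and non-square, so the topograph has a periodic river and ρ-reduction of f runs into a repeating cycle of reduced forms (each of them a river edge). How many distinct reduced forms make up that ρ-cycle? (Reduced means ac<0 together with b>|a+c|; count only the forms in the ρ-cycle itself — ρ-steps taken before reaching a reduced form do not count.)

D = 45, ⌊√D⌋ = 6
descent: ρ → (5,5,-1)  [lands on river]
river: ρ → (-1,5,5)
ρ-cycle length = 2 (tail of 1 descent step not counted)

2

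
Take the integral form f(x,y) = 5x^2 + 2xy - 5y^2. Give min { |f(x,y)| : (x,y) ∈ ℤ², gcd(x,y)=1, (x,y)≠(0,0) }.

river: ρ → (-5,8,2)
river: ρ → (2,8,-5)
river: ρ → (-5,2,5)
river: ρ → (5,8,-2)
river: ρ → (-2,8,5)
river: ρ → (5,2,-5)
closes: descent 0, river 6
min |a| on river = 2

2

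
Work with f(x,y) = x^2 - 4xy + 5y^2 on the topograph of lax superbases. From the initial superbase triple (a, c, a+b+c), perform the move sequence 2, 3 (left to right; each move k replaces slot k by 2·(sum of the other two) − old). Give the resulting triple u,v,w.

start (1,5,2) = (f(1,0),f(0,1),f(1,1))
replace slot 2: 2·(1+2) − 5 = 1 → (1,1,2)
replace slot 3: 2·(1+1) − 2 = 2 → (1,1,2)

1,1,2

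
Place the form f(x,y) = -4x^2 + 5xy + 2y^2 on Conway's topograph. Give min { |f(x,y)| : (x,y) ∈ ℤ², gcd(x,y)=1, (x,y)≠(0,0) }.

river: ρ → (2,7,-1)
river: ρ → (-1,7,2)
river: ρ → (2,5,-4)
river: ρ → (-4,3,3)
river: ρ → (3,3,-4)
river: ρ → (-4,5,2)
closes: descent 0, river 6
min |a| on river = 1

1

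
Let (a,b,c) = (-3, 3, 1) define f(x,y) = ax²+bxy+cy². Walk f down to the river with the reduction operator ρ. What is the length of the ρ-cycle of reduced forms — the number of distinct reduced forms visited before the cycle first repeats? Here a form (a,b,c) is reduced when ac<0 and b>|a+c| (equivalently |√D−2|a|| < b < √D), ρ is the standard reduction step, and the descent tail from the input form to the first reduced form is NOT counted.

D = 21, ⌊√D⌋ = 4
river: ρ → (1,3,-3)
river: ρ → (-3,3,1)
ρ-cycle length = 2 (tail of 0 descent steps not counted)

2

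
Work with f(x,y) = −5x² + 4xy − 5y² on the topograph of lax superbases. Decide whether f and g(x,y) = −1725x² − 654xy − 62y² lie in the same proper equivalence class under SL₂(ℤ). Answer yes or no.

D₁ = -84, D₂ = -84
f is negative-definite; reduce −f:
−f: flip: (5,-4,5)→(5,4,5)
−f: reduced (well bottom): (5,4,5) with a≤c, −a<b≤a
flip sign back: reduced form of f is (-5,-4,-5)
g is negative-definite; reduce −g:
−g: flip: (1725,654,62)→(62,-654,1725)
−g: translate: b→-34 (≡-654 mod 124), so (62,-654,1725)→(62,-34,5)
−g: flip: (62,-34,5)→(5,34,62)
−g: translate: b→4 (≡34 mod 10), so (5,34,62)→(5,4,5)
−g: reduced (well bottom): (5,4,5) with a≤c, −a<b≤a
flip sign back: reduced form of g is (-5,-4,-5)
reduced forms (-5, -4, -5) vs (-5, -4, -5) ⇒ equivalent

yes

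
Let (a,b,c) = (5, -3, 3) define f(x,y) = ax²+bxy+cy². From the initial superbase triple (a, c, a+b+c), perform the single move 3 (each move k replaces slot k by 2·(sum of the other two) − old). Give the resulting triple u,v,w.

start (5,3,5) = (f(1,0),f(0,1),f(1,1))
replace slot 3: 2·(5+3) − 5 = 11 → (5,3,11)

5,3,11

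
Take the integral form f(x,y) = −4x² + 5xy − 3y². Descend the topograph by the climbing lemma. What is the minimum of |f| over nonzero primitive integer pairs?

translate: b→3 (≡-5 mod 8), so (4,-5,3)→(4,3,2)
flip: (4,3,2)→(2,-3,4)
translate: b→1 (≡-3 mod 4), so (2,-3,4)→(2,1,3)
reduced (well bottom): (2,1,3) with a≤c, −a<b≤a
well minimum |f| = |-2| = 2 (negative-definite)

2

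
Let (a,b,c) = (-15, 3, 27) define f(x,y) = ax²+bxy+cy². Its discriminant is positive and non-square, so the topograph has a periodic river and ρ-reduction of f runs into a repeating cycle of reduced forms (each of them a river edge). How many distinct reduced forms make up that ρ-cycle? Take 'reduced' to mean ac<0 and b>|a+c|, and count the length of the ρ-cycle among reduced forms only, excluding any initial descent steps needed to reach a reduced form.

D = 1629, ⌊√D⌋ = 40
descent: ρ → (27,-3,-15)
descent: ρ → (-15,33,9)  [lands on river]
river: ρ → (9,39,-3)
river: ρ → (-3,39,9)
river: ρ → (9,33,-15)
river: ρ → (-15,27,15)
river: ρ → (15,33,-9)
river: ρ → (-9,39,3)
river: ρ → (3,39,-9)
river: ρ → (-9,33,15)
river: ρ → (15,27,-15)
ρ-cycle length = 10 (tail of 2 descent steps not counted)

10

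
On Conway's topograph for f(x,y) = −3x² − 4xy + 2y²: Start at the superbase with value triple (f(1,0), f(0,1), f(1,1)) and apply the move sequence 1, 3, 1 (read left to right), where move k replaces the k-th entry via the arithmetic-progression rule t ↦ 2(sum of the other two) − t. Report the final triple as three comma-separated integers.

start (-3,2,-5) = (f(1,0),f(0,1),f(1,1))
replace slot 1: 2·(2+(-5)) − (-3) = -3 → (-3,2,-5)
replace slot 3: 2·((-3)+2) − (-5) = 3 → (-3,2,3)
replace slot 1: 2·(2+3) − (-3) = 13 → (13,2,3)

13,2,3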